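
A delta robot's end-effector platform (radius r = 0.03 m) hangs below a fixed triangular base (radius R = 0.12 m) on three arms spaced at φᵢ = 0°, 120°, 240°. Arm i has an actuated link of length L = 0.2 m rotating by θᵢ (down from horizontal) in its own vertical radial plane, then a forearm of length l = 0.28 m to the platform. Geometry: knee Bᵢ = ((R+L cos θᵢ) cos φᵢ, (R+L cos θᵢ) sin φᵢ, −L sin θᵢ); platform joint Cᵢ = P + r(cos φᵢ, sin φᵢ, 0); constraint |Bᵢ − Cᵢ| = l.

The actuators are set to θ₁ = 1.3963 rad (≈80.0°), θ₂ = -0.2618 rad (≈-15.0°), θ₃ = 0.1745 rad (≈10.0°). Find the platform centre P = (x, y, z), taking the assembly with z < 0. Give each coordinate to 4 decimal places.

(-0.1421, 0.0199, -0.1144)

arm 1 at φ=0.0°: (R−r)+L cos θ1 = 0.1247;  S1 = (0.1247, 0.0000, -0.1970)
φ2=120.0°: virtual centre (-0.1416, 0.2452, 0.0518), radius l
S3 = (0.2870·cos240.0°, 0.2870·sin240.0°, -0.0347) = (-0.1435, -0.2485, -0.0347)
subtract pairs → two planes through P
linear system: -0.5326x+0.4905y = 0.0285−0.4975z; -0.5364x+-0.4970y = 0.0292−0.3245z
Cramer: x(z) = -0.0540+0.7699z;  y(z) = -0.0005-0.1781z
into |P−S₁|² = l²: 1.6245z² + 0.1189z + -0.0077 = 0;  Δ = 0.0639;  z = -0.1144 or 0.0412 → z<0 root = -0.1144
x = -0.1421, y = 0.0199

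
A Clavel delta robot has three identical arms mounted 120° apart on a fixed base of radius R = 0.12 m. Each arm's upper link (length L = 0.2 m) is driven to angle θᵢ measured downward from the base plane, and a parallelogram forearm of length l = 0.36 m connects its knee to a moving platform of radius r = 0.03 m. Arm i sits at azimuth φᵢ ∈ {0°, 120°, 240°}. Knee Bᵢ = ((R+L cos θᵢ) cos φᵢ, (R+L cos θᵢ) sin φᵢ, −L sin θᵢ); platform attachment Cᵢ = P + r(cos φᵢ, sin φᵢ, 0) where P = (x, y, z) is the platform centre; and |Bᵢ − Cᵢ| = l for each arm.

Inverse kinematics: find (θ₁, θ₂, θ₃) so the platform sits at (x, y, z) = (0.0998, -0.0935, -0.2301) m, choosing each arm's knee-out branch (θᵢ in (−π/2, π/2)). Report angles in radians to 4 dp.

arm 1 (φ=0.0°): x'=0.0998, y'=-0.0935
  A=-0.0098, B=-0.2301, C=(l²−L²−A²−y'²−z²)/(2L)=0.0695
  √(A²+B²)=0.2303;  θ1 = -1.6134+1.2641 ≈ -0.3493
φ2=120.0° → target in arm frame (-0.1309, -0.0397)
  e−x'=0.2209;  (l²−L²−(e−x')²−y'²−z²)/2L = -0.0343
  γ=atan2(-0.2301,0.2209)=-0.8059;  ψ=arccos(-0.1074)=1.6784;  θ2=γ+ψ≈0.8726
φ3=240.0° → target in arm frame (0.0311, 0.1332)
  A cos θ + B sin θ = C:  0.0589·cos θ + -0.2301·sin θ = 0.0386
  θ3 = atan2(B,A) + arccos(C/0.2375) = 0.0874

θ₁ = -0.3493, θ₂ = 0.8726, θ₃ = 0.0874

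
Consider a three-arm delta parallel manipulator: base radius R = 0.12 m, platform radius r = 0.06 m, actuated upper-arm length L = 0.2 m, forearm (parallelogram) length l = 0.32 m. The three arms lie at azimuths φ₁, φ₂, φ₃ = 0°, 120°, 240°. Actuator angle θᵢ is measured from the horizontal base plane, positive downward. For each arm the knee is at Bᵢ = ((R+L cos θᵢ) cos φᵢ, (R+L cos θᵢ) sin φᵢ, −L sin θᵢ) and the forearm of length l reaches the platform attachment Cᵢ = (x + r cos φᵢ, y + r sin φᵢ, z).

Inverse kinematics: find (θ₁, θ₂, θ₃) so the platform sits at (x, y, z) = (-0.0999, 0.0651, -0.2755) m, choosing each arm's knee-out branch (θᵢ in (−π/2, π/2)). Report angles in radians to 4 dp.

θ₁ = 0.8727, θ₂ = 0.0003, θ₃ = 0.5236

arm 1 (φ=0.0°): x'=-0.0999, y'=0.0651
  e−x'=0.1599;  (l²−L²−(e−x')²−y'²−z²)/2L = -0.1083
  θ1 = atan2(B,A) + arccos(C/0.3185) = 0.8727
φ2=120.0° → target in arm frame (0.1063, 0.0540)
  A cos θ + B sin θ = C:  -0.0463·cos θ + -0.2755·sin θ = -0.0464
  θ2 = atan2(B,A) + arccos(C/0.2794) = 0.0003
rotate P by −φ3: (-0.0064, -0.1191, -0.2755)
  A cos θ + B sin θ = C:  0.0664·cos θ + -0.2755·sin θ = -0.0802
  θ3 = atan2(B,A) + arccos(C/0.2834) = 0.5236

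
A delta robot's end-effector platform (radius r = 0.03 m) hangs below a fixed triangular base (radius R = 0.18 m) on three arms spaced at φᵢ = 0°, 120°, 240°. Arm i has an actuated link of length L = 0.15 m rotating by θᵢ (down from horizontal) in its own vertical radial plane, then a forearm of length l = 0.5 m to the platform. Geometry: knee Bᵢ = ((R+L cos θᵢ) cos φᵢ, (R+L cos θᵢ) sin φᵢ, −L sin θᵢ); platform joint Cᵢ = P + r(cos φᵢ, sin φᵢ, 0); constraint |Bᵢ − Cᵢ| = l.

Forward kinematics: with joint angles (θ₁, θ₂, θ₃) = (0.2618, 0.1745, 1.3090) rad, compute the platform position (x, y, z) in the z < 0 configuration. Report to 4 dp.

(0.0902, 0.1797, -0.4582)

φ1=0.0°: virtual centre (0.2949, 0.0000, -0.0388), radius l
arm 2 at φ=120.0°: (R−r)+L cos θ2 = 0.2977;  centre 2 = (-0.1489, 0.2578, -0.0260)
centre 3 = (0.1888·cos240.0°, 0.1888·sin240.0°, -0.1449) = (-0.0944, -0.1635, -0.1449)
|centre ₂|²−|centre ₁|² = 0.0008;  |centre ₃|²−|centre ₁|² = -0.0318
[-0.8875 0.5157 0.0256]·P = 0.0008;  [-0.7786 -0.3271 -0.2121]·P = -0.0318
det = 0.6918;  x = 0.0233+-0.1460z,  y = 0.0418+-0.3009z
into |P−centre ₁|² = l²: 1.1119z² + 0.1318z + -0.1730 = 0;  Δ = 0.7868;  z = -0.4582 or 0.3396 → z<0 root = -0.4582
x = 0.0902, y = 0.1797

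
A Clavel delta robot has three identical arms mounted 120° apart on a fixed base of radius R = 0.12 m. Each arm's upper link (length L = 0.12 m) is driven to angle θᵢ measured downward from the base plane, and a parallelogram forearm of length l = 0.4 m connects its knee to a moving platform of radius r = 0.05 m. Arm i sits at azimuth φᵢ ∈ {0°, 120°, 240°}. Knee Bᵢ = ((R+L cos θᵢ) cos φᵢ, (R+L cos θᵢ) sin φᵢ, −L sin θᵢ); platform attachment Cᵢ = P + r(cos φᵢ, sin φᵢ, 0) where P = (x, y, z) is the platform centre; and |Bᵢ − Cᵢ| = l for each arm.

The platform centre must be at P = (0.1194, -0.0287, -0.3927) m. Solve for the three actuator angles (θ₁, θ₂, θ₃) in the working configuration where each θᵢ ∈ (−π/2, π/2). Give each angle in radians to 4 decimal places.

θ₁ = 0.0002, θ₂ = 0.7856, θ₃ = 0.6111

rotate P by −φ1: (0.1194, -0.0287, -0.3927)
  e−x'=-0.0494;  (l²−L²−(e−x')²−y'²−z²)/2L = -0.0495
  θ1 = atan2(B,A) + arccos(C/0.3958) = 0.0002
rotate P by −φ2: (-0.0846, -0.0891, -0.3927)
  A cos θ + B sin θ = C:  0.1546·cos θ + -0.3927·sin θ = -0.1685
  θ2 = atan2(B,A) + arccos(C/0.4220) = 0.7856
φ3=240.0° → target in arm frame (-0.0348, 0.1178)
  e−x'=0.1048;  (l²−L²−(e−x')²−y'²−z²)/2L = -0.1395
  γ=atan2(-0.3927,0.1048)=-1.3099;  ψ=arccos(-0.3431)=1.9210;  θ3=γ+ψ≈0.6111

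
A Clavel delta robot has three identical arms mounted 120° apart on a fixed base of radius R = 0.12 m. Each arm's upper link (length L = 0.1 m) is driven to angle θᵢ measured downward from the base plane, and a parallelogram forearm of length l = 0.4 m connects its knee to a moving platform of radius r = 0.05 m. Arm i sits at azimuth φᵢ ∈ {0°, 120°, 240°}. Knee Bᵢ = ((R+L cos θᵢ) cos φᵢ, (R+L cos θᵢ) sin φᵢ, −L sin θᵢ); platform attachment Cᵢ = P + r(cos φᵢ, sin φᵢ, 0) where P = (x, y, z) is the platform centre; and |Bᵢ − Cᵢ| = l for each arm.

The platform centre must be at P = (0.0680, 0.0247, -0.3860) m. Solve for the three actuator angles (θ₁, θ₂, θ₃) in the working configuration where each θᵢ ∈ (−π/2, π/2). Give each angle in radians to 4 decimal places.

θ₁ = 0.0001, θ₂ = 0.3493, θ₃ = 0.5236

rotate P by −φ1: (0.0680, 0.0247, -0.3860)
  e−x'=0.0020;  (l²−L²−(e−x')²−y'²−z²)/2L = 0.0019
  γ=atan2(-0.3860,0.0020)=-1.5656;  ψ=arccos(0.0051)=1.5657;  θ1=γ+ψ≈0.0001
rotate P by −φ2: (-0.0126, -0.0712, -0.3860)
  e−x'=0.0826;  (l²−L²−(e−x')²−y'²−z²)/2L = -0.0545
  √(A²+B²)=0.3947;  θ2 = -1.3600+1.7092 ≈ 0.3493
φ3=240.0° → target in arm frame (-0.0554, 0.0465)
  e−x'=0.1254;  (l²−L²−(e−x')²−y'²−z²)/2L = -0.0844
  θ3 = atan2(B,A) + arccos(C/0.4059) = 0.5236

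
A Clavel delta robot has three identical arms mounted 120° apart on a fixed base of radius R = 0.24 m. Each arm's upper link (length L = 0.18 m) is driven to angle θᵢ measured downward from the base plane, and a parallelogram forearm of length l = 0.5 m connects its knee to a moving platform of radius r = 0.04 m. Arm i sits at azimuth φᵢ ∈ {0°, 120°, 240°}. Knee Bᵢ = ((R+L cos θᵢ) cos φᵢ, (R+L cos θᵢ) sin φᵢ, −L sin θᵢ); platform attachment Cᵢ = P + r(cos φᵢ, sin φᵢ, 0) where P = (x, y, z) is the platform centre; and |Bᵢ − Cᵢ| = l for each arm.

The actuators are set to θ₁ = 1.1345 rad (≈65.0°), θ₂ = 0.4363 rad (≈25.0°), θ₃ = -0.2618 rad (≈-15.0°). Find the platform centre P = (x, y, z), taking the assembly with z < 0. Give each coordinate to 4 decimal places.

O1 = (0.2761·cos0.0°, 0.2761·sin0.0°, -0.1631) = (0.2761, 0.0000, -0.1631)
O2 = (0.3631·cos120.0°, 0.3631·sin120.0°, -0.0761) = (-0.1816, 0.3145, -0.0761)
φ3=240.0°: virtual centre (-0.1869, -0.3238, 0.0466), radius l
eliminate P² terms by subtracting sphere 1 from 2 and 3
linear system: -0.9153x+0.6290y = 0.0348−0.1741z; -0.9260x+-0.6476y = 0.0391−0.4195z
Cramer: x(z) = -0.0401+0.3205z;  y(z) = -0.0030+0.1895z
sphere 1 gives Az²+Bz+C=0 with A=1.1386, B=0.1225, C=-0.1234;  B²−4AC=0.5770;  roots -0.3873, 0.2798;  negative root z = -0.3873
x = -0.1643, y = -0.0764

(-0.1643, -0.0764, -0.3873)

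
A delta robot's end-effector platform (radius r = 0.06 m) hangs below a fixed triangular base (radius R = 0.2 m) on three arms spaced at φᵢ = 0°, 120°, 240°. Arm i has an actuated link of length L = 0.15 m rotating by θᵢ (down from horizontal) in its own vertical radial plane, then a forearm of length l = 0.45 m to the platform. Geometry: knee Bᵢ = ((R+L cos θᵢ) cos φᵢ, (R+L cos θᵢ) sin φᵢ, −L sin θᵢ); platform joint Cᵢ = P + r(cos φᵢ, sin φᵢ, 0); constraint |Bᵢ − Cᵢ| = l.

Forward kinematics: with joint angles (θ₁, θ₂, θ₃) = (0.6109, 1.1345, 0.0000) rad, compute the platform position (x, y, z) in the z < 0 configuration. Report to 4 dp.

(0.0020, -0.1608, -0.4156)

centre 1 = (0.2629·cos0.0°, 0.2629·sin0.0°, -0.0860) = (0.2629, 0.0000, -0.0860)
centre 2 = (0.2034·cos120.0°, 0.2034·sin120.0°, -0.1359) = (-0.1017, 0.1761, -0.1359)
centre 3 = (0.2900·cos240.0°, 0.2900·sin240.0°, 0.0000) = (-0.1450, -0.2511, 0.0000)
subtract pairs → two planes through P
linear system: -0.7291x+0.3523y = -0.0167−-0.0998z; -0.8157x+-0.5023y = 0.0076−0.1721z
Cramer: x(z) = 0.0087+0.0160z;  y(z) = -0.0293+0.3165z
quadratic in z: (1.1005)z²+(0.1454)z+(-0.1296)=0, √Δ=0.7693 → z ∈ {-0.4156, 0.2835}; z = -0.4156 (taking z<0)
x = 0.0020, y = -0.1608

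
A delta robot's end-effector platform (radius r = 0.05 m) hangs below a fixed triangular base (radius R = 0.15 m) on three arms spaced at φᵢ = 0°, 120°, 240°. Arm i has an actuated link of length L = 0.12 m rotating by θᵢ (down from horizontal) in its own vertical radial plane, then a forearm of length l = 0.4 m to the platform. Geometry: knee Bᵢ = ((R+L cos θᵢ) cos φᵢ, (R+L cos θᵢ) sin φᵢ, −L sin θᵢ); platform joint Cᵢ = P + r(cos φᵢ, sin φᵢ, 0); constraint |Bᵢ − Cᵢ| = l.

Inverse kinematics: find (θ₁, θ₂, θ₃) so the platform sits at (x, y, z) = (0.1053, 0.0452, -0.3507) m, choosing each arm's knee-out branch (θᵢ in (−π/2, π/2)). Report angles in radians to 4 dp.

φ1=0.0° → target in arm frame (0.1053, 0.0452)
  e−x'=-0.0053;  (l²−L²−(e−x')²−y'²−z²)/2L = 0.0856
  γ=atan2(-0.3507,-0.0053)=-1.5859;  ψ=arccos(0.2440)=1.3243;  θ1=γ+ψ≈-0.2616
φ2=120.0° → target in arm frame (-0.0135, -0.1138)
  e−x'=0.1135;  (l²−L²−(e−x')²−y'²−z²)/2L = -0.0134
  θ2 = atan2(B,A) + arccos(C/0.3686) = 0.3495
φ3=240.0° → target in arm frame (-0.0918, 0.0686)
  A=0.1918, B=-0.3507, C=(l²−L²−A²−y'²−z²)/(2L)=-0.0787
  γ=atan2(-0.3507,0.1918)=-1.0703;  ψ=arccos(-0.1968)=1.7689;  θ3=γ+ψ≈0.6986

θ₁ = -0.2616, θ₂ = 0.3495, θ₃ = 0.6986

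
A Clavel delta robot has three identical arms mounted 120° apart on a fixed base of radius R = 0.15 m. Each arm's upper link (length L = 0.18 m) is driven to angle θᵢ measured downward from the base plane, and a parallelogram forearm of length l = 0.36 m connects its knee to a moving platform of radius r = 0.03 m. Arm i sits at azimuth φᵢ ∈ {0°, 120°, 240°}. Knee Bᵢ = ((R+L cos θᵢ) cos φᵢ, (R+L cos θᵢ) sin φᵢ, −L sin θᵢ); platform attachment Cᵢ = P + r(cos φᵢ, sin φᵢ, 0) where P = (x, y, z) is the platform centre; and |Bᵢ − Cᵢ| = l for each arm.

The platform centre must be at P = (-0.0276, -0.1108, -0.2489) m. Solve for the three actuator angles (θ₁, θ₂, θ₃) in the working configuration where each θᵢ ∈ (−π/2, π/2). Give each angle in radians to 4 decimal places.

θ₁ = 0.5239, θ₂ = 0.7855, θ₃ = -0.3495

rotate P by −φ1: (-0.0276, -0.1108, -0.2489)
  A cos θ + B sin θ = C:  0.1476·cos θ + -0.2489·sin θ = 0.0033
  γ=atan2(-0.2489,0.1476)=-1.0355;  ψ=arccos(0.0114)=1.5594;  θ1=γ+ψ≈0.5239
rotate P by −φ2: (-0.0822, 0.0793, -0.2489)
  e−x'=0.2022;  (l²−L²−(e−x')²−y'²−z²)/2L = -0.0331
  √(A²+B²)=0.3207;  θ2 = -0.8887+1.6741 ≈ 0.7855
φ3=240.0° → target in arm frame (0.1098, 0.0315)
  e−x'=0.0102;  (l²−L²−(e−x')²−y'²−z²)/2L = 0.0949
  √(A²+B²)=0.2491;  θ3 = -1.5297+1.1801 ≈ -0.3495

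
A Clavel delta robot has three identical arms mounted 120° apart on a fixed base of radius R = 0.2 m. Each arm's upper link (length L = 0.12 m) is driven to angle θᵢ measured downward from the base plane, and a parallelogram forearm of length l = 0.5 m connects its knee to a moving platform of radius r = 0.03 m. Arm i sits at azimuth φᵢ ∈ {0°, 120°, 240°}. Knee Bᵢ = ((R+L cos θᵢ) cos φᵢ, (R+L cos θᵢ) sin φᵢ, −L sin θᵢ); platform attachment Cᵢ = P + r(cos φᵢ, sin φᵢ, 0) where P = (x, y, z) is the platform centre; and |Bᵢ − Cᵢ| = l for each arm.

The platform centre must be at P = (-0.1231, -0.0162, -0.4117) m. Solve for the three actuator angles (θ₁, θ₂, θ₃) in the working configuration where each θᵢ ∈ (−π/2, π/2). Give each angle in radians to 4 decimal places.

arm 1 (φ=0.0°): x'=-0.1231, y'=-0.0162
  A cos θ + B sin θ = C:  0.2931·cos θ + -0.4117·sin θ = -0.0836
  γ=atan2(-0.4117,0.2931)=-0.9521;  ψ=arccos(-0.1654)=1.7370;  θ1=γ+ψ≈0.7849
φ2=120.0° → target in arm frame (0.0475, 0.1147)
  A=0.1225, B=-0.4117, C=(l²−L²−A²−y'²−z²)/(2L)=0.1581
  √(A²+B²)=0.4295;  θ2 = -1.2816+1.1939 ≈ -0.0878
arm 3 (φ=240.0°): x'=0.0756, y'=-0.0985
  A cos θ + B sin θ = C:  0.0944·cos θ + -0.4117·sin θ = 0.1979
  √(A²+B²)=0.4224;  θ3 = -1.3454+1.0833 ≈ -0.2620

θ₁ = 0.7849, θ₂ = -0.0878, θ₃ = -0.2620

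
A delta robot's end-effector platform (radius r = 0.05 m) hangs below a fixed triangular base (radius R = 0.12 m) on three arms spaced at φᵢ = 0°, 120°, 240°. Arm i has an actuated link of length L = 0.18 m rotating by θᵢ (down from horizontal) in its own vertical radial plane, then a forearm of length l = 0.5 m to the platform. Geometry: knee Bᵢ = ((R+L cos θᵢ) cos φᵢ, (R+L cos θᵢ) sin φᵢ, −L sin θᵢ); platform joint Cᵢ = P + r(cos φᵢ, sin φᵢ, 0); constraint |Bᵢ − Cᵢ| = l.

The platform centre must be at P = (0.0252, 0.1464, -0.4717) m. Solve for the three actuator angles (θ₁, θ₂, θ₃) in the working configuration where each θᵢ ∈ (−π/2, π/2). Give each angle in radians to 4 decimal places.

θ₁ = 0.2616, θ₂ = -0.0001, θ₃ = 0.6980

arm 1 (φ=0.0°): x'=0.0252, y'=0.1464
  A=0.0448, B=-0.4717, C=(l²−L²−A²−y'²−z²)/(2L)=-0.0787
  √(A²+B²)=0.4738;  θ1 = -1.4761+1.7377 ≈ 0.2616
φ2=120.0° → target in arm frame (0.1142, -0.0950)
  e−x'=-0.0442;  (l²−L²−(e−x')²−y'²−z²)/2L = -0.0441
  θ2 = atan2(B,A) + arccos(C/0.4738) = -0.0001
φ3=240.0° → target in arm frame (-0.1394, -0.0514)
  A cos θ + B sin θ = C:  0.2094·cos θ + -0.4717·sin θ = -0.1427
  γ=atan2(-0.4717,0.2094)=-1.1530;  ψ=arccos(-0.2766)=1.8510;  θ3=γ+ψ≈0.6980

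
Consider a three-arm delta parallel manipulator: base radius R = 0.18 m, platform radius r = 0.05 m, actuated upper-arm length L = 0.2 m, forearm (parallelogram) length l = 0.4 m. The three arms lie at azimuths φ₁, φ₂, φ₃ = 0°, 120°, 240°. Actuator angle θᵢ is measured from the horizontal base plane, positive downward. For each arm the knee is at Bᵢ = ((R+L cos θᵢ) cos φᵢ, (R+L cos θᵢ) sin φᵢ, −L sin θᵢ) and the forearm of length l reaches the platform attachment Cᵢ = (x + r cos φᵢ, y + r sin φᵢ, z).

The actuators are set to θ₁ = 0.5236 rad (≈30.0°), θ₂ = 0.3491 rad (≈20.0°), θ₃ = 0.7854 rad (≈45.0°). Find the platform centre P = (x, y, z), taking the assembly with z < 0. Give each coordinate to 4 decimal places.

arm 1 at φ=0.0°: (R−r)+L cos θ1 = 0.3032;  O1 = (0.3032, 0.0000, -0.1000)
O2 = (0.3179·cos120.0°, 0.3179·sin120.0°, -0.0684) = (-0.1590, 0.2753, -0.0684)
arm 3 at φ=240.0°: (R−r)+L cos θ3 = 0.2714;  O3 = (-0.1357, -0.2351, -0.1414)
|O₂|²−|O₁|² = 0.0038;  |O₃|²−|O₁|² = -0.0083
plane₁₂: -0.9243x+0.5507y+0.0632z = 0.0038
Cramer: x(z) = 0.0030-0.0173z;  y(z) = 0.0120-0.1438z
quadratic in z: (1.0210)z²+(0.2070)z+(-0.0597)=0, √Δ=0.5355 → z ∈ {-0.3636, 0.1609}; z = -0.3636 (taking z<0)
x = 0.0093, y = 0.0643

(0.0093, 0.0643, -0.3636)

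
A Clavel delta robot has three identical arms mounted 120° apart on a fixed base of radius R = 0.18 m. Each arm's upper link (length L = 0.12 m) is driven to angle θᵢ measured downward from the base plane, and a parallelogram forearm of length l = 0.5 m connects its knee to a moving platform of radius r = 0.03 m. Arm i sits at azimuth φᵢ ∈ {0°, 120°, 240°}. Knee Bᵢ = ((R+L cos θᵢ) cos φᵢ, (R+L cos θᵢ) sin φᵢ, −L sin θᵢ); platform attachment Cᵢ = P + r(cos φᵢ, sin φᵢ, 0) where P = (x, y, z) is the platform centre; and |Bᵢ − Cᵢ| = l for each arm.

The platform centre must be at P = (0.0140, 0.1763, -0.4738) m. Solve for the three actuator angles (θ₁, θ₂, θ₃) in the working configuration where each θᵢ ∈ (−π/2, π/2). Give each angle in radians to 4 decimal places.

rotate P by −φ1: (0.0140, 0.1763, -0.4738)
  A=0.1360, B=-0.4738, C=(l²−L²−A²−y'²−z²)/(2L)=-0.1603
  √(A²+B²)=0.4929;  θ1 = -1.2913+1.9019 ≈ 0.6107
φ2=120.0° → target in arm frame (0.1457, -0.1003)
  A cos θ + B sin θ = C:  0.0043·cos θ + -0.4738·sin θ = 0.0043
  γ=atan2(-0.4738,0.0043)=-1.5617;  ψ=arccos(0.0091)=1.5617;  θ2=γ+ψ≈0.0000
φ3=240.0° → target in arm frame (-0.1597, -0.0760)
  A=0.3097, B=-0.4738, C=(l²−L²−A²−y'²−z²)/(2L)=-0.3774
  γ=atan2(-0.4738,0.3097)=-0.9919;  ψ=arccos(-0.6667)=2.3006;  θ3=γ+ψ≈1.3087

θ₁ = 0.6107, θ₂ = 0.0000, θ₃ = 1.3087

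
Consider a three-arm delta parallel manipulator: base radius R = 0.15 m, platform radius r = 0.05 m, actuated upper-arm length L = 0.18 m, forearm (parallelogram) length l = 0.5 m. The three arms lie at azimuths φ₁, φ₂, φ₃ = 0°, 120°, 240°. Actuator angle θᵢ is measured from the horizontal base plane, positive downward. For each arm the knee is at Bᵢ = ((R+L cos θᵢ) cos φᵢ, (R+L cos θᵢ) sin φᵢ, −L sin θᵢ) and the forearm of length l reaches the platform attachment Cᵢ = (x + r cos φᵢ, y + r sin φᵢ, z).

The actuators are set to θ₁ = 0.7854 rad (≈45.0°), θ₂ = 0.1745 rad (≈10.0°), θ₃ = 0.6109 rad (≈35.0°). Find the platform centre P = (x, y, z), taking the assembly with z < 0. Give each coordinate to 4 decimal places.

centre 1 = (0.2273·cos0.0°, 0.2273·sin0.0°, -0.1273) = (0.2273, 0.0000, -0.1273)
arm 2 at φ=120.0°: ρ2 = 0.2773;  centre 2 = (-0.1386, 0.2401, -0.0313)
φ3=240.0°: virtual centre (-0.1237, -0.2143, -0.1032), radius l
|centre ₂|²−|centre ₁|² = 0.0100;  |centre ₃|²−|centre ₁|² = 0.0040
plane₁₂: -0.7318x+0.4802y+0.1921z = 0.0100
det = 0.6508;  x = -0.0096+0.1620z,  y = 0.0062+-0.1531z
sphere 1 gives Az²+Bz+C=0 with A=1.0497, B=0.1759, C=-0.1777;  B²−4AC=0.7769;  roots -0.5037, 0.3361;  negative root z = -0.5037
x = -0.0911, y = 0.0834

(-0.0911, 0.0834, -0.5037)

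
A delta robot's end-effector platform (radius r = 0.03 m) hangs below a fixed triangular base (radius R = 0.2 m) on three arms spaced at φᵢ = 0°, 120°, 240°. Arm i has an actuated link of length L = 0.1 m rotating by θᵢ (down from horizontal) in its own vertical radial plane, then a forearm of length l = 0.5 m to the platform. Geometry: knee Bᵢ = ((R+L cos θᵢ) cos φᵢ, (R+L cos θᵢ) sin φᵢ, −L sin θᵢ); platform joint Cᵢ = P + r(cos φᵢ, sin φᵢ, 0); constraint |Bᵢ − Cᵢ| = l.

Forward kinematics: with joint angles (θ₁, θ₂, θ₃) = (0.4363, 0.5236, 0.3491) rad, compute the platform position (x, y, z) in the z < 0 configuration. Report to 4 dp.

(0.0001, -0.0192, -0.4686)

arm 1 at φ=0.0°: (R−r)+L cos θ1 = 0.2606;  centre 1 = (0.2606, 0.0000, -0.0423)
centre 2 = (0.2566·cos120.0°, 0.2566·sin120.0°, -0.0500) = (-0.1283, 0.2222, -0.0500)
arm 3 at φ=240.0°: (R−r)+L cos θ3 = 0.2640;  centre 3 = (-0.1320, -0.2286, -0.0342)
subtract pairs → two planes through P
plane₁₂: -0.7779x+0.4444y+-0.0155z = -0.0014
Cramer: x(z) = 0.0002+0.0001z;  y(z) = -0.0028+0.0350z
sphere 1 gives Az²+Bz+C=0 with A=1.0012, B=0.0843, C=-0.1804;  B²−4AC=0.7295;  roots -0.4686, 0.3844;  negative root z = -0.4686
x = 0.0001, y = -0.0192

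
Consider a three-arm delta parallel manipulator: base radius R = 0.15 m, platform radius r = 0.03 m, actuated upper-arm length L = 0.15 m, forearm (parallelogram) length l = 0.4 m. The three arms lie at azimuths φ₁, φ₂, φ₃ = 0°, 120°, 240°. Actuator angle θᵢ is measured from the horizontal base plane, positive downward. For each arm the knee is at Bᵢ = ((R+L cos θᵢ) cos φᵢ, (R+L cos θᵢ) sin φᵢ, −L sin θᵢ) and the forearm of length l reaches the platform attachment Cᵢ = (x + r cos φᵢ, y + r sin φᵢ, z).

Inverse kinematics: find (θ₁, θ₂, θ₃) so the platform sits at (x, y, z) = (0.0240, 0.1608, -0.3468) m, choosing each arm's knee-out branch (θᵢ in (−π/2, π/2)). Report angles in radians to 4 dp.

θ₁ = 0.4361, θ₂ = -0.0877, θ₃ = 1.1345

φ1=0.0° → target in arm frame (0.0240, 0.1608)
  e−x'=0.0960;  (l²−L²−(e−x')²−y'²−z²)/2L = -0.0595
  γ=atan2(-0.3468,0.0960)=-1.3007;  ψ=arccos(-0.1653)=1.7368;  θ1=γ+ψ≈0.4361
arm 2 (φ=120.0°): x'=0.1273, y'=-0.1012
  A=-0.0073, B=-0.3468, C=(l²−L²−A²−y'²−z²)/(2L)=0.0231
  γ=atan2(-0.3468,-0.0073)=-1.5917;  ψ=arccos(0.0667)=1.5041;  θ2=γ+ψ≈-0.0877
rotate P by −φ3: (-0.1513, -0.0596, -0.3468)
  A=0.2713, B=-0.3468, C=(l²−L²−A²−y'²−z²)/(2L)=-0.1997
  √(A²+B²)=0.4403;  θ3 = -0.9070+2.0415 ≈ 1.1345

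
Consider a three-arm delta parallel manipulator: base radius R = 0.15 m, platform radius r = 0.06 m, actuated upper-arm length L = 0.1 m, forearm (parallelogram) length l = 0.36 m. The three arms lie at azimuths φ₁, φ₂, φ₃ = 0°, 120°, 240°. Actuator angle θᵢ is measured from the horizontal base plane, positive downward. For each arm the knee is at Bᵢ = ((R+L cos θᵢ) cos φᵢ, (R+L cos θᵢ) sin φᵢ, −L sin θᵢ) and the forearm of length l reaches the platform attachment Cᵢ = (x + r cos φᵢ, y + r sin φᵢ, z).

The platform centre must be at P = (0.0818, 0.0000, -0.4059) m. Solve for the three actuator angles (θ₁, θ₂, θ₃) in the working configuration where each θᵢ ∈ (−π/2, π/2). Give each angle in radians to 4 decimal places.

rotate P by −φ1: (0.0818, 0.0000, -0.4059)
  A=0.0082, B=-0.4059, C=(l²−L²−A²−y'²−z²)/(2L)=-0.2261
  √(A²+B²)=0.4060;  θ1 = -1.5506+2.1615 ≈ 0.6109
φ2=120.0° → target in arm frame (-0.0409, -0.0708)
  e−x'=0.1309;  (l²−L²−(e−x')²−y'²−z²)/2L = -0.3365
  θ2 = atan2(B,A) + arccos(C/0.4265) = 1.2213
φ3=240.0° → target in arm frame (-0.0409, 0.0708)
  A cos θ + B sin θ = C:  0.1309·cos θ + -0.4059·sin θ = -0.3365
  θ3 = atan2(B,A) + arccos(C/0.4265) = 1.2213

θ₁ = 0.6109, θ₂ = 1.2213, θ₃ = 1.2213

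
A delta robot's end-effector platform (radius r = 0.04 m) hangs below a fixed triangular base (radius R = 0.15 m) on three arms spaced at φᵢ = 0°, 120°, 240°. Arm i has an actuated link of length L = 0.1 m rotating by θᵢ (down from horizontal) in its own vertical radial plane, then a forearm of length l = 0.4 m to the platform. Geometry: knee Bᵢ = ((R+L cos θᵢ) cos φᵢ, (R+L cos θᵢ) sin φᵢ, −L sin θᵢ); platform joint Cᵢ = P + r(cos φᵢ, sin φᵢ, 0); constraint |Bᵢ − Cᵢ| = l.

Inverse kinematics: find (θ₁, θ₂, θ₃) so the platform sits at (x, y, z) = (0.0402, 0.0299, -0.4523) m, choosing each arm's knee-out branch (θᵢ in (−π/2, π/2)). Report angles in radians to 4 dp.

θ₁ = 0.8729, θ₂ = 1.0470, θ₃ = 1.3090

rotate P by −φ1: (0.0402, 0.0299, -0.4523)
  A=0.0698, B=-0.4523, C=(l²−L²−A²−y'²−z²)/(2L)=-0.3017
  γ=atan2(-0.4523,0.0698)=-1.4177;  ψ=arccos(-0.6592)=2.2906;  θ1=γ+ψ≈0.8729
arm 2 (φ=120.0°): x'=0.0058, y'=-0.0498
  A cos θ + B sin θ = C:  0.1042·cos θ + -0.4523·sin θ = -0.3396
  θ2 = atan2(B,A) + arccos(C/0.4641) = 1.0470
φ3=240.0° → target in arm frame (-0.0460, 0.0199)
  A cos θ + B sin θ = C:  0.1560·cos θ + -0.4523·sin θ = -0.3965
  θ3 = atan2(B,A) + arccos(C/0.4784) = 1.3090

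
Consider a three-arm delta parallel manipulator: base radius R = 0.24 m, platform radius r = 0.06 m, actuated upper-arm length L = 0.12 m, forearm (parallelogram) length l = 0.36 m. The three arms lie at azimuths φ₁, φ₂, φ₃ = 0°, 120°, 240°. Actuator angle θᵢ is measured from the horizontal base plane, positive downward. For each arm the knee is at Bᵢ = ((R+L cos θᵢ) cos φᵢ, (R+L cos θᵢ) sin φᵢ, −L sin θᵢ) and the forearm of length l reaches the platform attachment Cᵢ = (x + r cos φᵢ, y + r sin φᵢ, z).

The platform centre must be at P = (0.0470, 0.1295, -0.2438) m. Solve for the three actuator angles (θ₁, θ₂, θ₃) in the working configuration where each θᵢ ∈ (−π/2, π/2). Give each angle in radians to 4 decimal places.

θ₁ = 0.1741, θ₂ = -0.2613, θ₃ = 1.3961

arm 1 (φ=0.0°): x'=0.0470, y'=0.1295
  A cos θ + B sin θ = C:  0.1330·cos θ + -0.2438·sin θ = 0.0888
  √(A²+B²)=0.2777;  θ1 = -1.0714+1.2455 ≈ 0.1741
rotate P by −φ2: (0.0887, -0.1055, -0.2438)
  e−x'=0.0913;  (l²−L²−(e−x')²−y'²−z²)/2L = 0.1512
  θ2 = atan2(B,A) + arccos(C/0.2604) = -0.2613
rotate P by −φ3: (-0.1357, -0.0240, -0.2438)
  A cos θ + B sin θ = C:  0.3157·cos θ + -0.2438·sin θ = -0.1852
  γ=atan2(-0.2438,0.3157)=-0.6577;  ψ=arccos(-0.4644)=2.0537;  θ3=γ+ψ≈1.3961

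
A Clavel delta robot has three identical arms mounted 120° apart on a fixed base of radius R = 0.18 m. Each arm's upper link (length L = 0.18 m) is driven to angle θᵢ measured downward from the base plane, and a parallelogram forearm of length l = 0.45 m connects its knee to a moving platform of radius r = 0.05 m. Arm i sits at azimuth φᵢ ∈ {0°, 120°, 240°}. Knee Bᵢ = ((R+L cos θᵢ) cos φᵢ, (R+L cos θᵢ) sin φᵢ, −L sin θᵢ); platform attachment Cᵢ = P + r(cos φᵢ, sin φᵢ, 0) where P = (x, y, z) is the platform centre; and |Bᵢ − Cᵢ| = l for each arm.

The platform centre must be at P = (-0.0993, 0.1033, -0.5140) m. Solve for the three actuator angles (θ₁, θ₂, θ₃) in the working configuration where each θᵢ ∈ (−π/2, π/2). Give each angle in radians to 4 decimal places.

θ₁ = 1.3088, θ₂ = 0.5236, θ₃ = 1.1345

rotate P by −φ1: (-0.0993, 0.1033, -0.5140)
  e−x'=0.2293;  (l²−L²−(e−x')²−y'²−z²)/2L = -0.4371
  θ1 = atan2(B,A) + arccos(C/0.5628) = 1.3088
rotate P by −φ2: (0.1391, 0.0343, -0.5140)
  e−x'=-0.0091;  (l²−L²−(e−x')²−y'²−z²)/2L = -0.2649
  √(A²+B²)=0.5141;  θ2 = -1.5885+2.1121 ≈ 0.5236
rotate P by −φ3: (-0.0398, -0.1376, -0.5140)
  A=0.1698, B=-0.5140, C=(l²−L²−A²−y'²−z²)/(2L)=-0.3941
  γ=atan2(-0.5140,0.1698)=-1.2517;  ψ=arccos(-0.7280)=2.3863;  θ3=γ+ψ≈1.1345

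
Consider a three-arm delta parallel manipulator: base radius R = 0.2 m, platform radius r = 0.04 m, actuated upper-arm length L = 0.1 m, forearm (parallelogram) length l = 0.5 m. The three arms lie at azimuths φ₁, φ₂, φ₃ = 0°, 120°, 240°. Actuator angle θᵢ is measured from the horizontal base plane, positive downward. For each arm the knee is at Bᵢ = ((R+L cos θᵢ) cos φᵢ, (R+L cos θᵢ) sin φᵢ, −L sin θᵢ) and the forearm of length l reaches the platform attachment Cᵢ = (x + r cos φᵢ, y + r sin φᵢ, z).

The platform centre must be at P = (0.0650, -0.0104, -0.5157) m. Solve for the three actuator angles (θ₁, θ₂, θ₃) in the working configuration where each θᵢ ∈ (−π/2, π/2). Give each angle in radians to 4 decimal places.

arm 1 (φ=0.0°): x'=0.0650, y'=-0.0104
  A=0.0950, B=-0.5157, C=(l²−L²−A²−y'²−z²)/(2L)=-0.1754
  θ1 = atan2(B,A) + arccos(C/0.5244) = 0.5232
rotate P by −φ2: (-0.0415, -0.0511, -0.5157)
  A=0.2015, B=-0.5157, C=(l²−L²−A²−y'²−z²)/(2L)=-0.3458
  θ2 = atan2(B,A) + arccos(C/0.5537) = 1.0471
φ3=240.0° → target in arm frame (-0.0235, 0.0615)
  e−x'=0.1835;  (l²−L²−(e−x')²−y'²−z²)/2L = -0.3170
  θ3 = atan2(B,A) + arccos(C/0.5474) = 0.9595

θ₁ = 0.5232, θ₂ = 1.0471, θ₃ = 0.9595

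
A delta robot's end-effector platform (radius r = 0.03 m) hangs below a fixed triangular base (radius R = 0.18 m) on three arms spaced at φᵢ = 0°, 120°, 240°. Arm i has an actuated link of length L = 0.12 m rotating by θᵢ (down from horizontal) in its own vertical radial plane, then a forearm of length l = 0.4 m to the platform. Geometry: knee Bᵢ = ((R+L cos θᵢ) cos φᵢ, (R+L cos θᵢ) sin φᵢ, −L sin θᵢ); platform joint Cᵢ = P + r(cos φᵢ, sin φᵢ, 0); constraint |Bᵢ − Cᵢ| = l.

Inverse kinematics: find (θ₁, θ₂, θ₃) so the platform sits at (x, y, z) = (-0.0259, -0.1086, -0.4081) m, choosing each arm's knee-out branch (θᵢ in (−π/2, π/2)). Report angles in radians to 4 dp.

θ₁ = 1.0468, θ₂ = 1.3089, θ₃ = 0.3492

φ1=0.0° → target in arm frame (-0.0259, -0.1086)
  A cos θ + B sin θ = C:  0.1759·cos θ + -0.4081·sin θ = -0.2653
  γ=atan2(-0.4081,0.1759)=-1.1638;  ψ=arccos(-0.5971)=2.2106;  θ1=γ+ψ≈1.0468
rotate P by −φ2: (-0.0811, 0.0767, -0.4081)
  A cos θ + B sin θ = C:  0.2311·cos θ + -0.4081·sin θ = -0.3343
  γ=atan2(-0.4081,0.2311)=-1.0555;  ψ=arccos(-0.7129)=2.3644;  θ2=γ+ψ≈1.3089
φ3=240.0° → target in arm frame (0.1070, 0.0319)
  e−x'=0.0430;  (l²−L²−(e−x')²−y'²−z²)/2L = -0.0992
  √(A²+B²)=0.4104;  θ3 = -1.4658+1.8150 ≈ 0.3492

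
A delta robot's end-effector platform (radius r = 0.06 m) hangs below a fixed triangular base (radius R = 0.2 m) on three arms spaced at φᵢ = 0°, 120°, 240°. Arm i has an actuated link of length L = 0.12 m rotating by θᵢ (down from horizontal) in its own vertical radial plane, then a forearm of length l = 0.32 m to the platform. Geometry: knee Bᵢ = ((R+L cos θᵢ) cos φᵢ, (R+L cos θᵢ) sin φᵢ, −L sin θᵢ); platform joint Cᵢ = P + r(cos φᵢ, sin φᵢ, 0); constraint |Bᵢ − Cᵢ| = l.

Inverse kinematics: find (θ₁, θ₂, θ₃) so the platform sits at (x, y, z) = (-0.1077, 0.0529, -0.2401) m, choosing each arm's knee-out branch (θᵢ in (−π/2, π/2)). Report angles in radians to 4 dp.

θ₁ = 1.2215, θ₂ = -0.2617, θ₃ = 0.5238

rotate P by −φ1: (-0.1077, 0.0529, -0.2401)
  A cos θ + B sin θ = C:  0.2477·cos θ + -0.2401·sin θ = -0.1408
  θ1 = atan2(B,A) + arccos(C/0.3450) = 1.2215
arm 2 (φ=120.0°): x'=0.0997, y'=0.0668
  A cos θ + B sin θ = C:  0.0403·cos θ + -0.2401·sin θ = 0.1011
  γ=atan2(-0.2401,0.0403)=-1.4043;  ψ=arccos(0.4152)=1.1427;  θ2=γ+ψ≈-0.2617
φ3=240.0° → target in arm frame (0.0080, -0.1197)
  e−x'=0.1320;  (l²−L²−(e−x')²−y'²−z²)/2L = -0.0058
  θ3 = atan2(B,A) + arccos(C/0.2740) = 0.5238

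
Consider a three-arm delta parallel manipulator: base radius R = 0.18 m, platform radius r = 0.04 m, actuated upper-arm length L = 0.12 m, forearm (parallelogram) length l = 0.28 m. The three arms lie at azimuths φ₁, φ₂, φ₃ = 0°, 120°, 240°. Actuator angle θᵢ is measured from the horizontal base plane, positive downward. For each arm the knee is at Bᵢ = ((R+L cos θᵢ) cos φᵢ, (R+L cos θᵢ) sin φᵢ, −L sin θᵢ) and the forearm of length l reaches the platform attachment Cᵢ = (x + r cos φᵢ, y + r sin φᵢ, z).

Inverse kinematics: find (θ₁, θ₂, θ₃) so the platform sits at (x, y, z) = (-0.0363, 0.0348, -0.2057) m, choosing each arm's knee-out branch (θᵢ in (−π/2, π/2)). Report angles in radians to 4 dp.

θ₁ = 0.8724, θ₂ = 0.1750, θ₃ = 0.6983

arm 1 (φ=0.0°): x'=-0.0363, y'=0.0348
  A=0.1763, B=-0.2057, C=(l²−L²−A²−y'²−z²)/(2L)=-0.0442
  γ=atan2(-0.2057,0.1763)=-0.8622;  ψ=arccos(-0.1631)=1.7346;  θ1=γ+ψ≈0.8724
φ2=120.0° → target in arm frame (0.0483, 0.0140)
  A=0.0917, B=-0.2057, C=(l²−L²−A²−y'²−z²)/(2L)=0.0545
  γ=atan2(-0.2057,0.0917)=-1.1514;  ψ=arccos(0.2420)=1.3264;  θ2=γ+ψ≈0.1750
arm 3 (φ=240.0°): x'=-0.0120, y'=-0.0488
  A=0.1520, B=-0.2057, C=(l²−L²−A²−y'²−z²)/(2L)=-0.0158
  θ3 = atan2(B,A) + arccos(C/0.2558) = 0.6983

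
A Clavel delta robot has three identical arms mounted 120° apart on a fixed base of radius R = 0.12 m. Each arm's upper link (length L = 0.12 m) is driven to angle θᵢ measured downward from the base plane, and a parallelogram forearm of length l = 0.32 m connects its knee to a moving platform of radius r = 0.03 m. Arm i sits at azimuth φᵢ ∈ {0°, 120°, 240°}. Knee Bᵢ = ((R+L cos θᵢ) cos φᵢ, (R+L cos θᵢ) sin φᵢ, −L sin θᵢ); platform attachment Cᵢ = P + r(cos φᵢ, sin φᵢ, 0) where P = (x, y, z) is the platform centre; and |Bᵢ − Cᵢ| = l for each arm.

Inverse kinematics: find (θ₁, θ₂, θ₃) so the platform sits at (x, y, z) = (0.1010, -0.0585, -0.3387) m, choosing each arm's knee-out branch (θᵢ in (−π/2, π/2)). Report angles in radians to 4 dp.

rotate P by −φ1: (0.1010, -0.0585, -0.3387)
  A cos θ + B sin θ = C:  -0.0110·cos θ + -0.3387·sin θ = -0.1261
  θ1 = atan2(B,A) + arccos(C/0.3389) = 0.3488
rotate P by −φ2: (-0.1012, -0.0582, -0.3387)
  A=0.1912, B=-0.3387, C=(l²−L²−A²−y'²−z²)/(2L)=-0.2777
  γ=atan2(-0.3387,0.1912)=-1.0570;  ψ=arccos(-0.7140)=2.3661;  θ2=γ+ψ≈1.3091
arm 3 (φ=240.0°): x'=0.0002, y'=0.1167
  A cos θ + B sin θ = C:  0.0898·cos θ + -0.3387·sin θ = -0.2017
  √(A²+B²)=0.3504;  θ3 = -1.3115+2.1842 ≈ 0.8727

θ₁ = 0.3488, θ₂ = 1.3091, θ₃ = 0.8727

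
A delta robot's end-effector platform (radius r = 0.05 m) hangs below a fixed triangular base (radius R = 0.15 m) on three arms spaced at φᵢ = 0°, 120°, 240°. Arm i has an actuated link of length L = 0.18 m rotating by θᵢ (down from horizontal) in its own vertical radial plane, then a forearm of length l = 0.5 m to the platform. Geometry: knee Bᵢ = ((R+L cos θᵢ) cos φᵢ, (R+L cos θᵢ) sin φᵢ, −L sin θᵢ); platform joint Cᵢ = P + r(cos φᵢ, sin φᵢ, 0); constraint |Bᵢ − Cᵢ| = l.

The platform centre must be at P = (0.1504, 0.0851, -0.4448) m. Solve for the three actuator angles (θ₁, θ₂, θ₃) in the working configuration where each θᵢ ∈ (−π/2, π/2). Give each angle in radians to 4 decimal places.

φ1=0.0° → target in arm frame (0.1504, 0.0851)
  A=-0.0504, B=-0.4448, C=(l²−L²−A²−y'²−z²)/(2L)=0.0277
  √(A²+B²)=0.4476;  θ1 = -1.6836+1.5089 ≈ -0.1747
rotate P by −φ2: (-0.0015, -0.1728, -0.4448)
  A cos θ + B sin θ = C:  0.1015·cos θ + -0.4448·sin θ = -0.0567
  √(A²+B²)=0.4562;  θ2 = -1.3464+1.6954 ≈ 0.3489
rotate P by −φ3: (-0.1489, 0.0877, -0.4448)
  A=0.2489, B=-0.4448, C=(l²−L²−A²−y'²−z²)/(2L)=-0.1386
  θ3 = atan2(B,A) + arccos(C/0.5097) = 0.7855

θ₁ = -0.1747, θ₂ = 0.3489, θ₃ = 0.7855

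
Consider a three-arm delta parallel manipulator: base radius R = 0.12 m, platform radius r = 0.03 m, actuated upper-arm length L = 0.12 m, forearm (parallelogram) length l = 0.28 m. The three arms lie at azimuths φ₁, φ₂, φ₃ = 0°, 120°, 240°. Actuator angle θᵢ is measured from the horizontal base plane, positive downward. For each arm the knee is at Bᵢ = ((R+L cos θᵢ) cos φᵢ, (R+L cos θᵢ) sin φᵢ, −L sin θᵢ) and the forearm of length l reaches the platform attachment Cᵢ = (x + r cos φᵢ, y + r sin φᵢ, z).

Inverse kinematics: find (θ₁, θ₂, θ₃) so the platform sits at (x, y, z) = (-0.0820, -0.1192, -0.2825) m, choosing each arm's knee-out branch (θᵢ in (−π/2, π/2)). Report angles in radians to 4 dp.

θ₁ = 1.3962, θ₂ = 1.3091, θ₃ = 0.0873

arm 1 (φ=0.0°): x'=-0.0820, y'=-0.1192
  e−x'=0.1720;  (l²−L²−(e−x')²−y'²−z²)/2L = -0.2483
  γ=atan2(-0.2825,0.1720)=-1.0239;  ψ=arccos(-0.7508)=2.4201;  θ1=γ+ψ≈1.3962
rotate P by −φ2: (-0.0622, 0.1306, -0.2825)
  A=0.1522, B=-0.2825, C=(l²−L²−A²−y'²−z²)/(2L)=-0.2335
  √(A²+B²)=0.3209;  θ2 = -1.0765+2.3857 ≈ 1.3091
arm 3 (φ=240.0°): x'=0.1442, y'=-0.0114
  A cos θ + B sin θ = C:  -0.0542·cos θ + -0.2825·sin θ = -0.0787
  √(A²+B²)=0.2877;  θ3 = -1.7605+1.8478 ≈ 0.0873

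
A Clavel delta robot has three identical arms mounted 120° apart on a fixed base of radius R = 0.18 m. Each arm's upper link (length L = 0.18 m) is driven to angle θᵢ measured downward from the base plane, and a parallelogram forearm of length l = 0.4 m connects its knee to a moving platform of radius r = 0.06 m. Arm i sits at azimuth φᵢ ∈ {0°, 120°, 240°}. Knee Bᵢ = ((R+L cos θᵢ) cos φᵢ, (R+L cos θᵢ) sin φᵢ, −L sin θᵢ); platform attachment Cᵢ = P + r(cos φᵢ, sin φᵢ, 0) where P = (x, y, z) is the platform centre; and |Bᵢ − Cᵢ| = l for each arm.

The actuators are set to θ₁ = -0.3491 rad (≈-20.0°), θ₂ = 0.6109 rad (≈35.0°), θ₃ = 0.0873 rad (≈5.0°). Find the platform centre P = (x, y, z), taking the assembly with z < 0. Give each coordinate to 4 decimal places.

φ1=0.0°: virtual centre (0.2891, 0.0000, 0.0616), radius l
S2 = (0.2674·cos120.0°, 0.2674·sin120.0°, -0.1032) = (-0.1337, 0.2316, -0.1032)
S3 = (0.2993·cos240.0°, 0.2993·sin240.0°, -0.0157) = (-0.1497, -0.2592, -0.0157)
|S₂|²−|S₁|² = -0.0052;  |S₃|²−|S₁|² = 0.0024
plane₁₂: -0.8457x+0.4632y+-0.3296z = -0.0052
Cramer: x(z) = 0.0019-0.2870z;  y(z) = -0.0079+0.1877z
sphere 1 gives Az²+Bz+C=0 with A=1.1176, B=0.0388, C=-0.0736;  B²−4AC=0.3306;  roots -0.2746, 0.2399;  negative root z = -0.2746
x = 0.0807, y = -0.0594

(0.0807, -0.0594, -0.2746)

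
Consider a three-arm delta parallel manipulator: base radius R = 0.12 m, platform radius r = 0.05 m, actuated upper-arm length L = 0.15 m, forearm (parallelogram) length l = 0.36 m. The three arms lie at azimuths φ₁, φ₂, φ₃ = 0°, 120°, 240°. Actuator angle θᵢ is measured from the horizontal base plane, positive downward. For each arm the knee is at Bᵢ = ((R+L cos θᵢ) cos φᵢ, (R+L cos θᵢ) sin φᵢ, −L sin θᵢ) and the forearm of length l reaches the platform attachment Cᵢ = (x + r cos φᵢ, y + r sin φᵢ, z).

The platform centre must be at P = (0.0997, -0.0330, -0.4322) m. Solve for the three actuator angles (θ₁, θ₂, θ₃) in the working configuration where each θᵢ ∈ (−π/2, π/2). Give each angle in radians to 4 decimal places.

rotate P by −φ1: (0.0997, -0.0330, -0.4322)
  A cos θ + B sin θ = C:  -0.0297·cos θ + -0.4322·sin θ = -0.2722
  γ=atan2(-0.4322,-0.0297)=-1.6394;  ψ=arccos(-0.6284)=2.2503;  θ1=γ+ψ≈0.6109
φ2=120.0° → target in arm frame (-0.0784, -0.0698)
  A=0.1484, B=-0.4322, C=(l²−L²−A²−y'²−z²)/(2L)=-0.3554
  γ=atan2(-0.4322,0.1484)=-1.2400;  ψ=arccos(-0.7776)=2.4617;  θ2=γ+ψ≈1.2217
arm 3 (φ=240.0°): x'=-0.0213, y'=0.1028
  A cos θ + B sin θ = C:  0.0913·cos θ + -0.4322·sin θ = -0.3287
  √(A²+B²)=0.4417;  θ3 = -1.3627+2.4099 ≈ 1.0473

θ₁ = 0.6109, θ₂ = 1.2217, θ₃ = 1.0473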